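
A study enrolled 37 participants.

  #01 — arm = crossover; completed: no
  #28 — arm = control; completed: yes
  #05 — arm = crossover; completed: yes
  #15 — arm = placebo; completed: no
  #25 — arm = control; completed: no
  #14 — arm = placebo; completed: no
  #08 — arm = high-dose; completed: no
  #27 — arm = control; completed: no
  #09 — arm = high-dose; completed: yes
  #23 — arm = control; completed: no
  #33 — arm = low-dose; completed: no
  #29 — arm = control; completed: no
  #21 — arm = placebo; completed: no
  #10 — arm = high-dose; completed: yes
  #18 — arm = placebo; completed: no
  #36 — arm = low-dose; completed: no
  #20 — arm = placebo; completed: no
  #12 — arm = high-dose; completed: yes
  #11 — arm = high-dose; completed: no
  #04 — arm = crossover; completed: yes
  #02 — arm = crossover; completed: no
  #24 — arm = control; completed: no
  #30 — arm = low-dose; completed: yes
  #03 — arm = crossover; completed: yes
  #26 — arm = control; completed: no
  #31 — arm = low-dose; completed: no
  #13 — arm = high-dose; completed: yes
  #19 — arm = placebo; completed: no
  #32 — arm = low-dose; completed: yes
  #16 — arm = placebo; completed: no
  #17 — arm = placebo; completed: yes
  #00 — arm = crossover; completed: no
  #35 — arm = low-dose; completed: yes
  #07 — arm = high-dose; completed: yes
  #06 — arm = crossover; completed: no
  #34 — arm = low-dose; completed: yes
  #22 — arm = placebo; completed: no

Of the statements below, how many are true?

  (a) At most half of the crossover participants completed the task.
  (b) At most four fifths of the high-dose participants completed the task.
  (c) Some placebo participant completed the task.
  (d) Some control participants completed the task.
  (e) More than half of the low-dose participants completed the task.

5

(a) crossover: |A| = 7, |A ∩ B| = 3; needs |A ∩ B| ≤ |A ∖ B| — true.
(b) high-dose: |A| = 7, |A ∩ B| = 5; needs |A ∩ B| / |A| ≤ 4/5 — true.
(c) placebo: |A| = 9, |A ∩ B| = 1; needs A ∩ B ≠ ∅ (|A ∩ B| ≥ 1) — true.
(d) control: |A| = 7, |A ∩ B| = 1; needs A ∩ B ≠ ∅ (|A ∩ B| ≥ 1) — true.
(e) low-dose: |A| = 7, |A ∩ B| = 4; needs |A ∩ B| > |A ∖ B| — true.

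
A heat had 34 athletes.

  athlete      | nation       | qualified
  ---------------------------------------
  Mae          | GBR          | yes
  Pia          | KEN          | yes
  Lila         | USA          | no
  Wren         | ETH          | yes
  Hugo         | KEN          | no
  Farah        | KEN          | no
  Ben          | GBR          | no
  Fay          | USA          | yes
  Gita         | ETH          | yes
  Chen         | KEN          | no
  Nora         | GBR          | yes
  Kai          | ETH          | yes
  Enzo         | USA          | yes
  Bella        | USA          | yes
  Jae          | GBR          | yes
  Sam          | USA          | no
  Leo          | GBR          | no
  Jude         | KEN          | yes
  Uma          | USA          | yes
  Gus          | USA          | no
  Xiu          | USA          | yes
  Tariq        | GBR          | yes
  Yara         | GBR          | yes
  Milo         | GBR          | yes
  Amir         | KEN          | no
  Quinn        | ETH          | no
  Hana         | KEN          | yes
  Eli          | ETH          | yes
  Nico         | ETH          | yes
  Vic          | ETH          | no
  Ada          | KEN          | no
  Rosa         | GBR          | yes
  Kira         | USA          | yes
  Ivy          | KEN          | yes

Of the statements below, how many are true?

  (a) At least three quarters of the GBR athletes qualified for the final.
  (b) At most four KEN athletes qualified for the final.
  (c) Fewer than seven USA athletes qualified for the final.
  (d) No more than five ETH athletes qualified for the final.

4

(a) GBR: |A| = 9, |A ∩ B| = 7; needs |A ∩ B| / |A| ≥ 3/4 — true.
(b) KEN: |A| = 9, |A ∩ B| = 4; needs |A ∩ B| ≤ 4 — true.
(c) USA: |A| = 9, |A ∩ B| = 6; needs |A ∩ B| < 7 — true.
(d) ETH: |A| = 7, |A ∩ B| = 5; needs |A ∩ B| ≤ 5 — true.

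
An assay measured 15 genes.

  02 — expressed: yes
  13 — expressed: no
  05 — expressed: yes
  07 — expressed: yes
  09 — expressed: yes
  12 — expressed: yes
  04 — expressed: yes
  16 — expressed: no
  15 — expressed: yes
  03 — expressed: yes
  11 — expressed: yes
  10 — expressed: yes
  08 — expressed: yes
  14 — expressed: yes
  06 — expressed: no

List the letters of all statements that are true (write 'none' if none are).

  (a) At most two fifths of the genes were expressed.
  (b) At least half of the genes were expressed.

(b)

|A| = 15, |A ∩ B| = 12, |A ∖ B| = 3.
(a) |A ∩ B| / |A| ≤ 2/5: fails.
(b) |A ∩ B| ≥ |A ∖ B|: holds.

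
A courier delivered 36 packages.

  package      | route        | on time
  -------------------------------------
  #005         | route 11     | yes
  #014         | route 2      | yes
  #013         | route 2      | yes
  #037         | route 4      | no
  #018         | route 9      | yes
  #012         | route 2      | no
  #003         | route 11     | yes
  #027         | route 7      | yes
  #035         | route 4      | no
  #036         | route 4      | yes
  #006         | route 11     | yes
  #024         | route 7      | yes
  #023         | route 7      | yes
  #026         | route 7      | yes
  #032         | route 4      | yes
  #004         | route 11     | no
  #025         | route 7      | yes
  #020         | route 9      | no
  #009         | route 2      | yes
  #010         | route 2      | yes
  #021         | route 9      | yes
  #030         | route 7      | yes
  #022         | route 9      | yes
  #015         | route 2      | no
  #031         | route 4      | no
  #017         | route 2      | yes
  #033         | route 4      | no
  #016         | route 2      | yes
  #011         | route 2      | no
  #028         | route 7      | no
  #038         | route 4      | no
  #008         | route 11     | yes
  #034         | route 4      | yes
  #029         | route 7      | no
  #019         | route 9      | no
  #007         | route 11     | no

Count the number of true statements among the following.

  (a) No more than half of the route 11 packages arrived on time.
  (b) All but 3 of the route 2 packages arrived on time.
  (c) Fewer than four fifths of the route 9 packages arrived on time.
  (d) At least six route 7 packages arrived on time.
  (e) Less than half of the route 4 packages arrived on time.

(a) route 11: |A| = 6, |A ∩ B| = 4; needs |A ∩ B| ≤ |A ∖ B| — false.
(b) route 2: |A| = 9, |A ∩ B| = 6; needs |A ∖ B| = 3 — true.
(c) route 9: |A| = 5, |A ∩ B| = 3; needs |A ∩ B| / |A| < 4/5 — true.
(d) route 7: |A| = 8, |A ∩ B| = 6; needs |A ∩ B| ≥ 6 — true.
(e) route 4: |A| = 8, |A ∩ B| = 3; needs |A ∩ B| < |A ∖ B| — true.

4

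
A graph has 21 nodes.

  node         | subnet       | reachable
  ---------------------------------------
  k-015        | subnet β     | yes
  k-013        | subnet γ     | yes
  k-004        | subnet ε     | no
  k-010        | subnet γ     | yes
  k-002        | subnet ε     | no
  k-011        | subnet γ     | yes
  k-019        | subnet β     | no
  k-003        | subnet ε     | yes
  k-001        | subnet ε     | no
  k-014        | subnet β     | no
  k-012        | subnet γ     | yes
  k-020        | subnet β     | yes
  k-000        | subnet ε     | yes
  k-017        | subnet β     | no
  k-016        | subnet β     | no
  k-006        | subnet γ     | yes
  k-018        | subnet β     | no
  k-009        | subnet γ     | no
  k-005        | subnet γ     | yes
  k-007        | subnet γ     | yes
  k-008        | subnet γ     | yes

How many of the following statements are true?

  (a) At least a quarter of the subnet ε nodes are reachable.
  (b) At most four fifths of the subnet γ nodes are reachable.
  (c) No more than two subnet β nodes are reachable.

2

(a) subnet ε: |A| = 5, |A ∩ B| = 2; needs |A ∩ B| / |A| ≥ 1/4 — true.
(b) subnet γ: |A| = 9, |A ∩ B| = 8; needs |A ∩ B| / |A| ≤ 4/5 — false.
(c) subnet β: |A| = 7, |A ∩ B| = 2; needs |A ∩ B| ≤ 2 — true.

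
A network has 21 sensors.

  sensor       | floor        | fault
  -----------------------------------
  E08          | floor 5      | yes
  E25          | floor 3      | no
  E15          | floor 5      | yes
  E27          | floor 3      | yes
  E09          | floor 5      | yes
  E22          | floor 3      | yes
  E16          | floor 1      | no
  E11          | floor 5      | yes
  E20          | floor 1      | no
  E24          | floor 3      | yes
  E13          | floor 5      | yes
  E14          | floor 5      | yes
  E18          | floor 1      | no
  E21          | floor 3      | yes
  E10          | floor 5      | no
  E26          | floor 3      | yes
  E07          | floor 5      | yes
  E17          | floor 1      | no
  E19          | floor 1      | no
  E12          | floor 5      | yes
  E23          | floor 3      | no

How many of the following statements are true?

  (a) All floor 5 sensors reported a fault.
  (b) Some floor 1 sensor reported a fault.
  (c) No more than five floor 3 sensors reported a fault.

1

(a) floor 5: |A| = 9, |A ∩ B| = 8; needs A ⊆ B, i.e. every element of A is in B (|A ∖ B| = 0) — false.
(b) floor 1: |A| = 5, |A ∩ B| = 0; needs A ∩ B ≠ ∅ (|A ∩ B| ≥ 1) — false.
(c) floor 3: |A| = 7, |A ∩ B| = 5; needs |A ∩ B| ≤ 5 — true.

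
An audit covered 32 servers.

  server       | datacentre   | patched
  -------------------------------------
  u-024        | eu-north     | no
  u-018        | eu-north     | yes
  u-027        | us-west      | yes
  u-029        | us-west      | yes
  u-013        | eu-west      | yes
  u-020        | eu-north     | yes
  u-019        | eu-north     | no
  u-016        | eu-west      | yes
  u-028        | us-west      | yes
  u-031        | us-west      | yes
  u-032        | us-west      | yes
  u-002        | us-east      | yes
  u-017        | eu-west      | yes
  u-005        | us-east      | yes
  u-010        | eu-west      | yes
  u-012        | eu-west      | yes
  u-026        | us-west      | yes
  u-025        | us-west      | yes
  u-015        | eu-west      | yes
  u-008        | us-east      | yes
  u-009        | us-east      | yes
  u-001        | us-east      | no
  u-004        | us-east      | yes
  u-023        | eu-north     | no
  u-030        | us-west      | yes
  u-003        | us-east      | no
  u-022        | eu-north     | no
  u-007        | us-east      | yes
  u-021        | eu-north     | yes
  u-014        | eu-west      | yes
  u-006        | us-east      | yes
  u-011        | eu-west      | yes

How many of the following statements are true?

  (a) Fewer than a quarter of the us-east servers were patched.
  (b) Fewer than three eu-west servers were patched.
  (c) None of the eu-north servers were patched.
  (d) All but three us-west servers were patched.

0

(a) us-east: |A| = 9, |A ∩ B| = 7; needs |A ∩ B| / |A| < 1/4 — false.
(b) eu-west: |A| = 8, |A ∩ B| = 8; needs |A ∩ B| < 3 — false.
(c) eu-north: |A| = 7, |A ∩ B| = 3; needs A ∩ B = ∅ (|A ∩ B| = 0) — false.
(d) us-west: |A| = 8, |A ∩ B| = 8; needs |A ∖ B| = 3 — false.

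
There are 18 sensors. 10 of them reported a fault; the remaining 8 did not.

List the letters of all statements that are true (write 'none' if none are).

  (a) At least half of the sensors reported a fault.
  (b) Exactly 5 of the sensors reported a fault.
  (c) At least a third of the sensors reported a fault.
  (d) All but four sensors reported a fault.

|A| = 18, |A ∩ B| = 10, |A ∖ B| = 8.
(a) |A ∩ B| ≥ |A ∖ B|: holds.
(b) |A ∩ B| = 5: fails.
(c) |A ∩ B| / |A| ≥ 1/3: holds.
(d) |A ∖ B| = 4: fails.

(a), (c)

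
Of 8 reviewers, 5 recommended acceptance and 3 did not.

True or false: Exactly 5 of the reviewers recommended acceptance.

True

Truth condition: |A ∩ B| = 5.
|A| = 8, |A ∩ B| = 5, |A ∖ B| = 3.
|A ∩ B| = 5, so the statement is true.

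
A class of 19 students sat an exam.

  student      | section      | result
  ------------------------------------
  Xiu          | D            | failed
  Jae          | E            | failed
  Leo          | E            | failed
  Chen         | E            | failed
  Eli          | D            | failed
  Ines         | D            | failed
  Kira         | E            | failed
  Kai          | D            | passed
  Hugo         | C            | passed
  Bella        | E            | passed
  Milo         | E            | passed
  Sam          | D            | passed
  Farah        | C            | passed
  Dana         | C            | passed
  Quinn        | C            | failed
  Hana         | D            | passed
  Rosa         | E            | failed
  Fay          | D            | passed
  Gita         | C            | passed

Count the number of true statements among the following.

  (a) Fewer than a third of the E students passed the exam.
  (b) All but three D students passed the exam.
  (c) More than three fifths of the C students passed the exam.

3

(a) E: |A| = 7, |A ∩ B| = 2; needs |A ∩ B| / |A| < 1/3 — true.
(b) D: |A| = 7, |A ∩ B| = 4; needs |A ∖ B| = 3 — true.
(c) C: |A| = 5, |A ∩ B| = 4; needs |A ∩ B| / |A| > 3/5 — true.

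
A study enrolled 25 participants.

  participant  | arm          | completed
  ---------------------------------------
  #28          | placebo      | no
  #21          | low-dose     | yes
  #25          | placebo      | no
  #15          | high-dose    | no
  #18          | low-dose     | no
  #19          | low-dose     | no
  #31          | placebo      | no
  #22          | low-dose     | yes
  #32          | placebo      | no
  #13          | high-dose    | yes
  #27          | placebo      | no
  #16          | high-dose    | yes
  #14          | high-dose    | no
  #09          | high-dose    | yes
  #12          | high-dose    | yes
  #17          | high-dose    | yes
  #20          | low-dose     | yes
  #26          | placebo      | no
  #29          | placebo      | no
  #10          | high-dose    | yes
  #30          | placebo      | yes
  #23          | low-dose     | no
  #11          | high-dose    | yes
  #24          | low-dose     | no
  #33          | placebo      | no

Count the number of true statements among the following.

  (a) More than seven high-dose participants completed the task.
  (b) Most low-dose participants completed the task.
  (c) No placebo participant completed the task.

(a) high-dose: |A| = 9, |A ∩ B| = 7; needs |A ∩ B| > 7 — false.
(b) low-dose: |A| = 7, |A ∩ B| = 3; needs |A ∩ B| > |A ∖ B| — false.
(c) placebo: |A| = 9, |A ∩ B| = 1; needs A ∩ B = ∅ (|A ∩ B| = 0) — false.

0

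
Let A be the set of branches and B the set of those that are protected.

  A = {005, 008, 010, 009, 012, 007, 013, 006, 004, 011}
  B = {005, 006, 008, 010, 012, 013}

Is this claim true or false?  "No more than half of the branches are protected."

False

'No more than half of the branches are protected' holds iff |A ∩ B| ≤ |A ∖ B|.
A (the restrictor) = {005, 008, 010, 009, 012, 007, 013, 006, 004, 011}, |A| = 10.
A ∩ B = {005, 008, 010, 012, 013, 006}, so |A ∩ B| = 6.
A ∖ B = {009, 007, 004, 011}, so |A ∖ B| = 4.
6 > 4, so the statement is false.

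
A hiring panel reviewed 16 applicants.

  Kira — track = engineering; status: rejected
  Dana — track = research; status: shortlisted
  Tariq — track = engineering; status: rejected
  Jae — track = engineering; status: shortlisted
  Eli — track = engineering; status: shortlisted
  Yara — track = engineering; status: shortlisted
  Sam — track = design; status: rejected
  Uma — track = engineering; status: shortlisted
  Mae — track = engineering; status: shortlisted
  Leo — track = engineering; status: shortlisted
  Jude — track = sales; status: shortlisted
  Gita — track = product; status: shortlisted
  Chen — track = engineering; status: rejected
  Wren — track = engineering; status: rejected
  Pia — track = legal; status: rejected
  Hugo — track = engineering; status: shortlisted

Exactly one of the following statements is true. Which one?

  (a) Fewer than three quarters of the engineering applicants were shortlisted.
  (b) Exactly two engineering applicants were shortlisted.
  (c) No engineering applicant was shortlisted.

(a)

|A| = 11, |A ∩ B| = 7, |A ∖ B| = 4.
(a) requires |A ∩ B| / |A| < 3/4: true.
(b) requires |A ∩ B| = 2: false.
(c) requires A ∩ B = ∅ (|A ∩ B| = 0): false.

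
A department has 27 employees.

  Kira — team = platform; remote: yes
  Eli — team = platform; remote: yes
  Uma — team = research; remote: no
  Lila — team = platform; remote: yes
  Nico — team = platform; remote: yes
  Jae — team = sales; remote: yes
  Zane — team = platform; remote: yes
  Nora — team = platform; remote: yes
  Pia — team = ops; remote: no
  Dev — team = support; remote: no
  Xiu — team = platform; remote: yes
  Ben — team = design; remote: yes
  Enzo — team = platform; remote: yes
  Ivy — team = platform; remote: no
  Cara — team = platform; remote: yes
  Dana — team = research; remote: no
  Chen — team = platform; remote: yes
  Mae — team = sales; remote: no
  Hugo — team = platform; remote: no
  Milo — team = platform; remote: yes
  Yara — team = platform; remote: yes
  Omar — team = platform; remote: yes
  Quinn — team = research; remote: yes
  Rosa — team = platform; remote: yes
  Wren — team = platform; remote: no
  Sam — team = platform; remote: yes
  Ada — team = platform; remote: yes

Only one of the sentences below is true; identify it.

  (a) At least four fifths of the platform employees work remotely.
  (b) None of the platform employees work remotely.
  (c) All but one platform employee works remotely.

(a)

|A| = 19, |A ∩ B| = 16, |A ∖ B| = 3.
(a) requires |A ∩ B| / |A| ≥ 4/5: true.
(b) requires A ∩ B = ∅ (|A ∩ B| = 0): false.
(c) requires |A ∖ B| = 1: false.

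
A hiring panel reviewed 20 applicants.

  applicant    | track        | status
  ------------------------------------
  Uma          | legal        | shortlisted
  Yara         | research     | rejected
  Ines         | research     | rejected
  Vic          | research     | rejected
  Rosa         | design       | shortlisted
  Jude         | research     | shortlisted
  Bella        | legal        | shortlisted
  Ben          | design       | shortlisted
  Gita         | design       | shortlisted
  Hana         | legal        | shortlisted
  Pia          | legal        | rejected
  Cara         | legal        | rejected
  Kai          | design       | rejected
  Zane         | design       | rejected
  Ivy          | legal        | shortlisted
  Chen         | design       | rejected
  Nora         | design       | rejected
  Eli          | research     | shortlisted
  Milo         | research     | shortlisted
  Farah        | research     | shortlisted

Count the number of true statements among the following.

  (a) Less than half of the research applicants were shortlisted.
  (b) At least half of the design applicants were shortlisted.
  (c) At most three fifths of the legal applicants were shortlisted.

0

(a) research: |A| = 7, |A ∩ B| = 4; needs |A ∩ B| < |A ∖ B| — false.
(b) design: |A| = 7, |A ∩ B| = 3; needs |A ∩ B| ≥ |A ∖ B| — false.
(c) legal: |A| = 6, |A ∩ B| = 4; needs |A ∩ B| / |A| ≤ 3/5 — false.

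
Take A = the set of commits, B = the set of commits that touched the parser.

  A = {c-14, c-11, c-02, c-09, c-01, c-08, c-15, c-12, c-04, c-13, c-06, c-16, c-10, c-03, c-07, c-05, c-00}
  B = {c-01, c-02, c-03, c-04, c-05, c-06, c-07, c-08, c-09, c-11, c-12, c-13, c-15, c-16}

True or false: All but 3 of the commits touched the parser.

True

'All but 3 of the commits touched the parser' holds iff |A ∖ B| = 3.
|A| = 17, |A ∩ B| = 14, |A ∖ B| = 3.
|A ∖ B| = 3, so the statement is true.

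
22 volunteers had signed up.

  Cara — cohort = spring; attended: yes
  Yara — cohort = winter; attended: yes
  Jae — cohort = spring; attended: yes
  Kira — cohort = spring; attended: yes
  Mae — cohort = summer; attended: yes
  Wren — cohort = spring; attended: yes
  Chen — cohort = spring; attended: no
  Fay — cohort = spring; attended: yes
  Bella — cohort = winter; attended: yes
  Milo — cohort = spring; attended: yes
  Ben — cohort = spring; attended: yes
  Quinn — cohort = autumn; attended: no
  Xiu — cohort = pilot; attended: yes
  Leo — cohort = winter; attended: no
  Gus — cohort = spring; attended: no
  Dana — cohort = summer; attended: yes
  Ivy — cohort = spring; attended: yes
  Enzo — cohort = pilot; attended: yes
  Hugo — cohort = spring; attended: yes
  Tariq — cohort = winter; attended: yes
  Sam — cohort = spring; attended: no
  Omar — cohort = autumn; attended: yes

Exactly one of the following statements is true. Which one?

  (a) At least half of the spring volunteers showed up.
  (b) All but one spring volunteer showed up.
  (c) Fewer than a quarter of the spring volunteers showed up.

|A| = 12, |A ∩ B| = 9, |A ∖ B| = 3.
(a) requires |A ∩ B| ≥ |A ∖ B|: true.
(b) requires |A ∖ B| = 1: false.
(c) requires |A ∩ B| / |A| < 1/4: false.

(a)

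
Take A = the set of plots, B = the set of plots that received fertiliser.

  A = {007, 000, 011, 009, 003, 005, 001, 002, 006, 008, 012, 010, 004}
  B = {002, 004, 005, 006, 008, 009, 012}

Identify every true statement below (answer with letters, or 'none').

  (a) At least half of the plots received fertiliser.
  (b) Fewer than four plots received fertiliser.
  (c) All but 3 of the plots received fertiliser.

(a)

|A| = 13, |A ∩ B| = 7, |A ∖ B| = 6.
(a) |A ∩ B| ≥ |A ∖ B|: holds.
(b) |A ∩ B| < 4: fails.
(c) |A ∖ B| = 3: fails.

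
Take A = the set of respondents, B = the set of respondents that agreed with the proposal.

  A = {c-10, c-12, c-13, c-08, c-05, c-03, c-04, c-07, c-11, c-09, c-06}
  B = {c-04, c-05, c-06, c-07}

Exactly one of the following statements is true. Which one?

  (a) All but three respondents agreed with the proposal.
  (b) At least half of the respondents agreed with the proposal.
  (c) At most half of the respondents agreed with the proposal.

|A| = 11, |A ∩ B| = 4, |A ∖ B| = 7.
(a) requires |A ∖ B| = 3: false.
(b) requires |A ∩ B| ≥ |A ∖ B|: false.
(c) requires |A ∩ B| ≤ |A ∖ B|: true.

(c)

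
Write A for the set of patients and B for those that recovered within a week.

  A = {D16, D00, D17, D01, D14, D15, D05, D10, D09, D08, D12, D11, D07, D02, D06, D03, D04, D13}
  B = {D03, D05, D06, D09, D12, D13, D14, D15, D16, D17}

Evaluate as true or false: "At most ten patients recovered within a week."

True

'At most ten patients recovered within a week' holds iff |A ∩ B| ≤ 10.
|A| = 18, |A ∩ B| = 10, |A ∖ B| = 8.
|A ∩ B| = 10, so the statement is true.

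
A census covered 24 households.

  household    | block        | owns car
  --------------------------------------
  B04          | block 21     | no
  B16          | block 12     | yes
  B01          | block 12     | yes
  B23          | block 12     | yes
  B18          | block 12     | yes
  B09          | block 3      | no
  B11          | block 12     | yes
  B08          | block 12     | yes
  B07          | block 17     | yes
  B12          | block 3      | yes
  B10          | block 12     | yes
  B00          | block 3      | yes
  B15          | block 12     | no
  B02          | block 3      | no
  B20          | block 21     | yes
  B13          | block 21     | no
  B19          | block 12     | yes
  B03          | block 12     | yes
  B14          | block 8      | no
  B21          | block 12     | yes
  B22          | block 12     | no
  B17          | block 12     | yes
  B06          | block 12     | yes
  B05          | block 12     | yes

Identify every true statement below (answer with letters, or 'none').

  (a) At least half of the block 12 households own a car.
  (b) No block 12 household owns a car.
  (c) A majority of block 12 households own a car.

|A| = 15, |A ∩ B| = 13, |A ∖ B| = 2.
(a) |A ∩ B| ≥ |A ∖ B|: holds.
(b) A ∩ B = ∅ (|A ∩ B| = 0): fails.
(c) |A ∩ B| > |A ∖ B|: holds.

(a), (c)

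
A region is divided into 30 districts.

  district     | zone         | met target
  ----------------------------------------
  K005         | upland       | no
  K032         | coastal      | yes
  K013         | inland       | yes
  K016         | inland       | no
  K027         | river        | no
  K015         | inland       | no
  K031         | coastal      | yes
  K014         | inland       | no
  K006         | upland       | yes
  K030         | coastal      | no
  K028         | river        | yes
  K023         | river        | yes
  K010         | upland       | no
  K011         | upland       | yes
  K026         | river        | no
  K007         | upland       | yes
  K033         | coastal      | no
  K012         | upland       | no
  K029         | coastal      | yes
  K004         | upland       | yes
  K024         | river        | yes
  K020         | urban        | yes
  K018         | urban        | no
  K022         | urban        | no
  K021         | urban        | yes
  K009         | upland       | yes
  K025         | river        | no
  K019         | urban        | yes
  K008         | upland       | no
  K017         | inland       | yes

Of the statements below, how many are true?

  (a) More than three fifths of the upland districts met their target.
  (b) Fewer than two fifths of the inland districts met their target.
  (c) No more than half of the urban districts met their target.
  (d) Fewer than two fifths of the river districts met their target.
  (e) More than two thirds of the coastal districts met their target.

(a) upland: |A| = 9, |A ∩ B| = 5; needs |A ∩ B| / |A| > 3/5 — false.
(b) inland: |A| = 5, |A ∩ B| = 2; needs |A ∩ B| / |A| < 2/5 — false.
(c) urban: |A| = 5, |A ∩ B| = 3; needs |A ∩ B| ≤ |A ∖ B| — false.
(d) river: |A| = 6, |A ∩ B| = 3; needs |A ∩ B| / |A| < 2/5 — false.
(e) coastal: |A| = 5, |A ∩ B| = 3; needs |A ∩ B| / |A| > 2/3 — false.

0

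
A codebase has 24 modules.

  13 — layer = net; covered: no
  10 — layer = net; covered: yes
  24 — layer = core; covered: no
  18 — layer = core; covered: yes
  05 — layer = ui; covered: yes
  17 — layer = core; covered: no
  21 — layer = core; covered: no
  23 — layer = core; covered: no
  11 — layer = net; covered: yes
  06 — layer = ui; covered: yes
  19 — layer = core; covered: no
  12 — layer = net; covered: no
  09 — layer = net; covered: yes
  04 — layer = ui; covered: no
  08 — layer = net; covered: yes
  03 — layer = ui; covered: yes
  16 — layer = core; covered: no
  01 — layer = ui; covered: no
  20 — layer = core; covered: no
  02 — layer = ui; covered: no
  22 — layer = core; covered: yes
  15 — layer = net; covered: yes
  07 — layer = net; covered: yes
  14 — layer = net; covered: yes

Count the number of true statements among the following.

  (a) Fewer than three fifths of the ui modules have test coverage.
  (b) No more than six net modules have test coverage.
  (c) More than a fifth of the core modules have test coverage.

2

(a) ui: |A| = 6, |A ∩ B| = 3; needs |A ∩ B| / |A| < 3/5 — true.
(b) net: |A| = 9, |A ∩ B| = 7; needs |A ∩ B| ≤ 6 — false.
(c) core: |A| = 9, |A ∩ B| = 2; needs |A ∩ B| / |A| > 1/5 — true.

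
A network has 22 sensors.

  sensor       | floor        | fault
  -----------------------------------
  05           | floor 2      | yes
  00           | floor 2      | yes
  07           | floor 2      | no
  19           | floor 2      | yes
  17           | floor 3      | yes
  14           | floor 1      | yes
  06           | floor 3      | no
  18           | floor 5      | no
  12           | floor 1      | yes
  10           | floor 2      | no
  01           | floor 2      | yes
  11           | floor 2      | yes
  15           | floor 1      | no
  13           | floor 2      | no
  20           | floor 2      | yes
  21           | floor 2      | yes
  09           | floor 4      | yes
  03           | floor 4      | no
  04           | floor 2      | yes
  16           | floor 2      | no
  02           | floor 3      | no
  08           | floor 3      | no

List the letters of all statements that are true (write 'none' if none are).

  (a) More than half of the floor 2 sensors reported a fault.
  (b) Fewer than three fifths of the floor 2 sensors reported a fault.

(a)

|A| = 12, |A ∩ B| = 8, |A ∖ B| = 4.
(a) |A ∩ B| > |A ∖ B|: holds.
(b) |A ∩ B| / |A| < 3/5: fails.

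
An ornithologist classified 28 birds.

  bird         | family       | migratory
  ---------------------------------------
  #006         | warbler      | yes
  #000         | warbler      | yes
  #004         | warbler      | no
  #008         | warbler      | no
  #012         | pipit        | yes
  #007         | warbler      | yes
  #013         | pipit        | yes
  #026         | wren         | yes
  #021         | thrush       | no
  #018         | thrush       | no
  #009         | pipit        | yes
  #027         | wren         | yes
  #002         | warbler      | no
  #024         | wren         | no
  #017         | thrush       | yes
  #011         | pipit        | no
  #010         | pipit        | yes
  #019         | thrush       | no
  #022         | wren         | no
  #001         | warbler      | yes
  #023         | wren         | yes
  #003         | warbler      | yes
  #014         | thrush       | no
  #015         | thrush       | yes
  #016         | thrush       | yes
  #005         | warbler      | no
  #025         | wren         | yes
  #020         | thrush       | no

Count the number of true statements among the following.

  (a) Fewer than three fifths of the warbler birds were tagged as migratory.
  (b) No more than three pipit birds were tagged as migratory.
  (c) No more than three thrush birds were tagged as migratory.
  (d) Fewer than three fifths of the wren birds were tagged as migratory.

2

(a) warbler: |A| = 9, |A ∩ B| = 5; needs |A ∩ B| / |A| < 3/5 — true.
(b) pipit: |A| = 5, |A ∩ B| = 4; needs |A ∩ B| ≤ 3 — false.
(c) thrush: |A| = 8, |A ∩ B| = 3; needs |A ∩ B| ≤ 3 — true.
(d) wren: |A| = 6, |A ∩ B| = 4; needs |A ∩ B| / |A| < 3/5 — false.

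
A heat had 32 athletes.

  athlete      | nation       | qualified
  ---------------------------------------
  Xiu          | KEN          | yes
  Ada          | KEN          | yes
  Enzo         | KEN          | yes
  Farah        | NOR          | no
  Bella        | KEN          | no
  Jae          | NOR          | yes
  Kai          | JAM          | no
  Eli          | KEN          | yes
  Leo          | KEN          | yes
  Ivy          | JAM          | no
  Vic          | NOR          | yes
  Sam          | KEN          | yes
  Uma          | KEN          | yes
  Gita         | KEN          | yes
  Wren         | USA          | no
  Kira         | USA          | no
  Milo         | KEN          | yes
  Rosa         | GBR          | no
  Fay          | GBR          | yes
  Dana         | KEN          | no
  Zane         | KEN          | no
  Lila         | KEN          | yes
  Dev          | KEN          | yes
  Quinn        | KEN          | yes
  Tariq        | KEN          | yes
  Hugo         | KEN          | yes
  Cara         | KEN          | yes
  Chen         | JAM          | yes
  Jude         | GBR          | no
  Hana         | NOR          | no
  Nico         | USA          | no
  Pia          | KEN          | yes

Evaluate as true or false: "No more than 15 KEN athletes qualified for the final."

False

'No more than 15 KEN athletes qualified for the final' holds iff |A ∩ B| ≤ 15.
|A| = 19, |A ∩ B| = 16, |A ∖ B| = 3.
|A ∩ B| = 16, so the statement is false.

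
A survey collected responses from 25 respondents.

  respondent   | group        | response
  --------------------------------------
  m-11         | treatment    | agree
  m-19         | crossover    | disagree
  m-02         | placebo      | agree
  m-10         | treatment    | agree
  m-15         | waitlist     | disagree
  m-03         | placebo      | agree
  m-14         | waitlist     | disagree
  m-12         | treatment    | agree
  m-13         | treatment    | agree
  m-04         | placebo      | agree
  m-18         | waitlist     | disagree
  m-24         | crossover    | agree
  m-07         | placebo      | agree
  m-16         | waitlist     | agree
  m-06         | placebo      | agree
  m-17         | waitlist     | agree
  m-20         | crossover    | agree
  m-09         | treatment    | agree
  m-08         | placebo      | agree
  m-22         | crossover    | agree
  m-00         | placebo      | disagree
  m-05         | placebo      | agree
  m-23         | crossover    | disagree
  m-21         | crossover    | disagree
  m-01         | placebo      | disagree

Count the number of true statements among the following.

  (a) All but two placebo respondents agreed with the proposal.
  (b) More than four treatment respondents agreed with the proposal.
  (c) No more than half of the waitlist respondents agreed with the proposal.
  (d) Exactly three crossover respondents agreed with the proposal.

4

(a) placebo: |A| = 9, |A ∩ B| = 7; needs |A ∖ B| = 2 — true.
(b) treatment: |A| = 5, |A ∩ B| = 5; needs |A ∩ B| > 4 — true.
(c) waitlist: |A| = 5, |A ∩ B| = 2; needs |A ∩ B| ≤ |A ∖ B| — true.
(d) crossover: |A| = 6, |A ∩ B| = 3; needs |A ∩ B| = 3 — true.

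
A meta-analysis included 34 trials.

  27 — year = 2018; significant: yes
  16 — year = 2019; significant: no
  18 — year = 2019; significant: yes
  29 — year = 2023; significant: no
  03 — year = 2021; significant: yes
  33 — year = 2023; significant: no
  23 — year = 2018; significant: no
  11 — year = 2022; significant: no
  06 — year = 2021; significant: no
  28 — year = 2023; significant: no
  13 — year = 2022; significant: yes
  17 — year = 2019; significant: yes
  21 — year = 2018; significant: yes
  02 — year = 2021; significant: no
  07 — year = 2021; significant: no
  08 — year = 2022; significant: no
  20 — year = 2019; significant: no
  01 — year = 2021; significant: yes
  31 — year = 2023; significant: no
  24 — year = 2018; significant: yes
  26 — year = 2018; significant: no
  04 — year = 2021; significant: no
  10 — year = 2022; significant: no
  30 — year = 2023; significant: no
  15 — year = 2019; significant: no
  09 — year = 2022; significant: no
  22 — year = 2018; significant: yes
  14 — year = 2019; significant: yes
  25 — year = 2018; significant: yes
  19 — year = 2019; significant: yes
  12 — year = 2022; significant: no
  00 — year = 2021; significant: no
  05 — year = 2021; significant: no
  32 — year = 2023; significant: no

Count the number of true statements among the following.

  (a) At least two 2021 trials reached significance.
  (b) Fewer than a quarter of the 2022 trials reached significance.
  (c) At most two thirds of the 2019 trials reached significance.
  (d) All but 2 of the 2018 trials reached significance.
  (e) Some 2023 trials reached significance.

(a) 2021: |A| = 8, |A ∩ B| = 2; needs |A ∩ B| ≥ 2 — true.
(b) 2022: |A| = 6, |A ∩ B| = 1; needs |A ∩ B| / |A| < 1/4 — true.
(c) 2019: |A| = 7, |A ∩ B| = 4; needs |A ∩ B| / |A| ≤ 2/3 — true.
(d) 2018: |A| = 7, |A ∩ B| = 5; needs |A ∖ B| = 2 — true.
(e) 2023: |A| = 6, |A ∩ B| = 0; needs A ∩ B ≠ ∅ (|A ∩ B| ≥ 1) — false.

4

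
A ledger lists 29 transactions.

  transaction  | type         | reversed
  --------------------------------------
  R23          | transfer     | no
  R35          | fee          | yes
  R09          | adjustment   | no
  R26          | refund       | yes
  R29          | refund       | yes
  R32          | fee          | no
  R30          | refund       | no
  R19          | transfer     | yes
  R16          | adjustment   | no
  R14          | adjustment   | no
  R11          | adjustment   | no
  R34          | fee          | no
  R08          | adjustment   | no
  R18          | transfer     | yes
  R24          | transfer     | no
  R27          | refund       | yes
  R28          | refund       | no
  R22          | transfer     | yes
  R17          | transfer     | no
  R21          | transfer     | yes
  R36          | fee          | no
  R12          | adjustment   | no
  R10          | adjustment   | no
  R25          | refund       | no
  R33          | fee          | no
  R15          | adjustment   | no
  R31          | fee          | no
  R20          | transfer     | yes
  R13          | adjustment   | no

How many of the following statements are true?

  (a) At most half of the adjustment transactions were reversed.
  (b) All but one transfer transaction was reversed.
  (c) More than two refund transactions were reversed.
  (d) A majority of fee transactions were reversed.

2

(a) adjustment: |A| = 9, |A ∩ B| = 0; needs |A ∩ B| ≤ |A ∖ B| — true.
(b) transfer: |A| = 8, |A ∩ B| = 5; needs |A ∖ B| = 1 — false.
(c) refund: |A| = 6, |A ∩ B| = 3; needs |A ∩ B| > 2 — true.
(d) fee: |A| = 6, |A ∩ B| = 1; needs |A ∩ B| > |A ∖ B| — false.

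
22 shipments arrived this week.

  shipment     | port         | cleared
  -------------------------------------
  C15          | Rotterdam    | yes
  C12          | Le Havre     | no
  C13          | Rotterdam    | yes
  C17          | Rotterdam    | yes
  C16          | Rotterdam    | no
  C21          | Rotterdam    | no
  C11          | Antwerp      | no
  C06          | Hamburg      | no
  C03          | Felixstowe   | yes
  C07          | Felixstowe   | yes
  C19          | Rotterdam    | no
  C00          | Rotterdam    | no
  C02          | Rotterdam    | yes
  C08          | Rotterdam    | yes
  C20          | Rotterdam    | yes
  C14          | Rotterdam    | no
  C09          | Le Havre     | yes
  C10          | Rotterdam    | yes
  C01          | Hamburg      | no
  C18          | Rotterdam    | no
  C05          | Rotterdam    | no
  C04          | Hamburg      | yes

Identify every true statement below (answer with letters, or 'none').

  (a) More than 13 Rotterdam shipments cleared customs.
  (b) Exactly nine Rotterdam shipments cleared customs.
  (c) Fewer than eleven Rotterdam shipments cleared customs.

|A| = 14, |A ∩ B| = 7, |A ∖ B| = 7.
(a) |A ∩ B| > 13: fails.
(b) |A ∩ B| = 9: fails.
(c) |A ∩ B| < 11: holds.

(c)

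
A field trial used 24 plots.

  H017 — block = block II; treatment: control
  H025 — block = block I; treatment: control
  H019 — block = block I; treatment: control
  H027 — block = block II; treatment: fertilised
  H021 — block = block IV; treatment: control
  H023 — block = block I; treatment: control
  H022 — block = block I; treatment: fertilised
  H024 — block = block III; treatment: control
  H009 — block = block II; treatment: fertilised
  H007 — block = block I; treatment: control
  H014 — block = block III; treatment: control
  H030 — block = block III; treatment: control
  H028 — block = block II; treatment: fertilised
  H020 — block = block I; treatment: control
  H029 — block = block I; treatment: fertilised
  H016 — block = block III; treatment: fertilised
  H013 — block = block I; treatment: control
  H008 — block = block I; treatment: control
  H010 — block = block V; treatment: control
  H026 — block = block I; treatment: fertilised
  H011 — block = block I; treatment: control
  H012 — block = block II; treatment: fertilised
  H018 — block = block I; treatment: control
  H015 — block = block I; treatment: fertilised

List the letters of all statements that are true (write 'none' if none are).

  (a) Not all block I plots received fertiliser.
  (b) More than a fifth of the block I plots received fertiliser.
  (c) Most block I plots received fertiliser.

(a), (b)

|A| = 13, |A ∩ B| = 4, |A ∖ B| = 9.
(a) A ⊄ B (|A ∖ B| ≥ 1): holds.
(b) |A ∩ B| / |A| > 1/5: holds.
(c) |A ∩ B| > |A ∖ B|: fails.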